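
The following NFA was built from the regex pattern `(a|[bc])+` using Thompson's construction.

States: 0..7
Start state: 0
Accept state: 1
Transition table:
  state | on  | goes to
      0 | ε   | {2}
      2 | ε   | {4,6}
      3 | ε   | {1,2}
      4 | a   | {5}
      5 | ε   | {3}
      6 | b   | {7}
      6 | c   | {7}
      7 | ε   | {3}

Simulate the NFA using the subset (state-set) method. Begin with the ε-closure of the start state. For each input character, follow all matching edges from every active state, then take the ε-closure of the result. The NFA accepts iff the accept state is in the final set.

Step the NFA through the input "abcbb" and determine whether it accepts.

initial (ε-close {0}): {0,2,4,6}
'a' @ 1: {1,2,3,4,5,6}  [accepting]
'b' @ 2: {1,2,3,4,6,7}  [accepting]
'c' @ 3: {1,2,3,4,6,7}  [accepting]
'b' @ 4: {1,2,3,4,6,7}  [accepting]
'b' @ 5: {1,2,3,4,6,7}  [accepting]
after full input: {1,2,3,4,6,7}  (accept=1 in)

Answer: ACCEPT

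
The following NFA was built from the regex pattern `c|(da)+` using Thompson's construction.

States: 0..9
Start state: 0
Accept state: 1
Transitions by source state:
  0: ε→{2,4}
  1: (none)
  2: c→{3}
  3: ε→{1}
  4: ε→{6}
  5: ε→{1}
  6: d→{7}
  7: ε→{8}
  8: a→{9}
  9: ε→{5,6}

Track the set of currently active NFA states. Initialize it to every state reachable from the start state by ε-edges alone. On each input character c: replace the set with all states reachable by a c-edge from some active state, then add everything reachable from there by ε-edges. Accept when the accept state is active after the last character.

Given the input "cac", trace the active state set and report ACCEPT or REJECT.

initial (ε-close {0}): {0,2,4,6}
'c' @ 1: {1,3}  (accept∈set)
'a' @ 2: {}  — state set empty
rest 'c' ignored (set empty)
final: {}; accept 1 not in set

Answer: REJECT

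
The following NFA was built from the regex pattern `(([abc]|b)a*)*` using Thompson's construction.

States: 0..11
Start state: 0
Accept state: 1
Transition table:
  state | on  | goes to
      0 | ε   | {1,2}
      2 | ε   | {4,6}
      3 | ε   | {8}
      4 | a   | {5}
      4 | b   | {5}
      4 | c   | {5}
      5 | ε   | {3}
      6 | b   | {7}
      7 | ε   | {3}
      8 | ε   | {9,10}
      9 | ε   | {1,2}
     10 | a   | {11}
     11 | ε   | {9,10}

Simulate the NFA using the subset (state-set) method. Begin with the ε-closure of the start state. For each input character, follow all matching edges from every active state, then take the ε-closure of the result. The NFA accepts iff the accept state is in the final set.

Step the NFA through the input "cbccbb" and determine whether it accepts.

Answer: ACCEPT

Steps:
initial (ε-close {0}): {0,1,2,4,6}
'c' @ 1: {1,2,3,4,5,6,8,9,10}  ✓accept
'b' @ 2: {1,2,3,4,5,6,7,8,9,10}  ✓accept
'c' @ 3: {1,2,3,4,5,6,8,9,10}  ✓accept
'c' @ 4: {1,2,3,4,5,6,8,9,10}  ✓accept
'b' @ 5: {1,2,3,4,5,6,7,8,9,10}  ✓accept
'b' @ 6: {1,2,3,4,5,6,7,8,9,10}  ✓accept
end set {1,2,3,4,5,6,7,8,9,10} — state 1 in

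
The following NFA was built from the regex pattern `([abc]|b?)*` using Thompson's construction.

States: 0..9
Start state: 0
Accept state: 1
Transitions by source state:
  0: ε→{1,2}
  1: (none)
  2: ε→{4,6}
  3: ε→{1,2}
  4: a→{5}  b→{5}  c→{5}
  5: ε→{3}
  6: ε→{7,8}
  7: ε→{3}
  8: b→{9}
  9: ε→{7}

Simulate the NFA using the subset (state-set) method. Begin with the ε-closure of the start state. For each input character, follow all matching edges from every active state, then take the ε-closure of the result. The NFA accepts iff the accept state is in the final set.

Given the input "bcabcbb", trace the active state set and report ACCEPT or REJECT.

start: ε-closure({0}) = {0,1,2,3,4,6,7,8}
'b' @ 1: {1,2,3,4,5,6,7,8,9}  ✓accept
'c' @ 2: {1,2,3,4,5,6,7,8}  ✓accept
'a' @ 3: {1,2,3,4,5,6,7,8}  ✓accept
'b' @ 4: {1,2,3,4,5,6,7,8,9}  ✓accept
'c' @ 5: {1,2,3,4,5,6,7,8}  ✓accept
'b' @ 6: {1,2,3,4,5,6,7,8,9}  ✓accept
'b' @ 7: {1,2,3,4,5,6,7,8,9}  ✓accept
final: {1,2,3,4,5,6,7,8,9}; accept 1 in set

Answer: ACCEPT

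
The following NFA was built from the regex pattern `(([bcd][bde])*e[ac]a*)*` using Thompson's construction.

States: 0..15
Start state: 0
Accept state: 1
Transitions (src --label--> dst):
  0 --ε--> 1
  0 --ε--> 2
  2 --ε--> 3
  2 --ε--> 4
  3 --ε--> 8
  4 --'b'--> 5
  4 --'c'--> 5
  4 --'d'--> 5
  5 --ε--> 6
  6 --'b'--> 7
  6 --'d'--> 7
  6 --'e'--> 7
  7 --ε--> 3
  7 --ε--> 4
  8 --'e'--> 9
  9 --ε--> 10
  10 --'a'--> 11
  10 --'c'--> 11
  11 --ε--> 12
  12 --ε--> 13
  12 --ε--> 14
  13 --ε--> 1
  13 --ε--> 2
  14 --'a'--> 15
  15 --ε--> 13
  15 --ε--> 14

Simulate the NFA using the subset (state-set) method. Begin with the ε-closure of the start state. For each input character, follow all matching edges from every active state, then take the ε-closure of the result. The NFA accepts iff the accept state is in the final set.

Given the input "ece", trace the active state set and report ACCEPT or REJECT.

S₀ = ε-closure({0}) = {0,1,2,3,4,8}
'e' @ 1: {9,10}
'c' @ 2: {1,2,3,4,8,11,12,13,14}  [accepting]
'e' @ 3: {9,10}
end set {9,10} — state 1 not in

Answer: REJECT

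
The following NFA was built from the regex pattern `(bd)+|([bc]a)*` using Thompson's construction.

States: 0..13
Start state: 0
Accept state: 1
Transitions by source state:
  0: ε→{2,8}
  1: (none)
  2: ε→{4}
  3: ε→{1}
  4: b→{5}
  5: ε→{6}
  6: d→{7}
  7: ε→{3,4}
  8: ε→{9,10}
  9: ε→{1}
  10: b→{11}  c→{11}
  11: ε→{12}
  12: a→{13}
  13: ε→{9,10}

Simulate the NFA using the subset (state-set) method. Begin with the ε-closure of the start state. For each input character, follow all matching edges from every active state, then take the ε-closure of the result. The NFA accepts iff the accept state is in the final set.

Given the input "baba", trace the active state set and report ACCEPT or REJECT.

Answer: ACCEPT

Trace:
start: ε-closure({0}) = {0,1,2,4,8,9,10}
'b' @ 1: {5,6,11,12}
'a' @ 2: {1,9,10,13}  [accepting]
'b' @ 3: {11,12}
'a' @ 4: {1,9,10,13}  [accepting]
end set {1,9,10,13} — state 1 in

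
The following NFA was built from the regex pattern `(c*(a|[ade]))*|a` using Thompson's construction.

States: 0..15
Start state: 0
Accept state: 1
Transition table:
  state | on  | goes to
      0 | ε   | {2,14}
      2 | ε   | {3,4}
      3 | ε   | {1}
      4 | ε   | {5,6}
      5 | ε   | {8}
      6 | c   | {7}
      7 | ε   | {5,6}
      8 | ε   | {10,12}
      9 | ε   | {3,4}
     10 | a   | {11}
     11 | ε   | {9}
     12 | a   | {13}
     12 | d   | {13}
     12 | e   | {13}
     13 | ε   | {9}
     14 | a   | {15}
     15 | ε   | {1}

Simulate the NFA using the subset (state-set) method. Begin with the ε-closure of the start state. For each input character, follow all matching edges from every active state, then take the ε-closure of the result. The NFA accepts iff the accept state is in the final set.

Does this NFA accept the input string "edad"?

Answer: ACCEPT

Derivation:
start: ε-closure({0}) = {0,1,2,3,4,5,6,8,10,12,14}
'e' @ 1: {1,3,4,5,6,8,9,10,12,13}  ✓accept
'd' @ 2: {1,3,4,5,6,8,9,10,12,13}  ✓accept
'a' @ 3: {1,3,4,5,6,8,9,10,11,12,13}  ✓accept
'd' @ 4: {1,3,4,5,6,8,9,10,12,13}  ✓accept
after full input: {1,3,4,5,6,8,9,10,12,13}  (accept=1 in)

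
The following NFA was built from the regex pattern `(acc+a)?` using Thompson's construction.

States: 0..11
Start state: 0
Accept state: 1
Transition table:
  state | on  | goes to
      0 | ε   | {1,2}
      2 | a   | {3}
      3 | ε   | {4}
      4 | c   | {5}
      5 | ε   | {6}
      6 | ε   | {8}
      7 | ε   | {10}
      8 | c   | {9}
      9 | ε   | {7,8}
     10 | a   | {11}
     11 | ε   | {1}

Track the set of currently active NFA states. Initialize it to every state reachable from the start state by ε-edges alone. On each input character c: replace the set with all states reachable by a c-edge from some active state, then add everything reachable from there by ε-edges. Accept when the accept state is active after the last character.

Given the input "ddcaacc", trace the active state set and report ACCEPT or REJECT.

Answer: REJECT

Derivation:
start: ε-closure({0}) = {0,1,2}
'd' @ 1: {}  — dead — no transitions
rest 'dcaacc' ignored (set empty)
end set {} — state 1 not in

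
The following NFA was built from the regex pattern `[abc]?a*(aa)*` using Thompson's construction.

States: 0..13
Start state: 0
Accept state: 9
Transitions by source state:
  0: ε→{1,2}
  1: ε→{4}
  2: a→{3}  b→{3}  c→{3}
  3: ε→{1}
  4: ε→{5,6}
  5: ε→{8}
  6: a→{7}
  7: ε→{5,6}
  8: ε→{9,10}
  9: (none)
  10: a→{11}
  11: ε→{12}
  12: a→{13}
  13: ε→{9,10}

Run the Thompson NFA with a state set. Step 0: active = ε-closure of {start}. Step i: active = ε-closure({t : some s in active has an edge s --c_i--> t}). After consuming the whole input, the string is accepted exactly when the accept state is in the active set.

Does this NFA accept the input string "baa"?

Answer: ACCEPT

Trace:
S₀ = ε-closure({0}) = {0,1,2,4,5,6,8,9,10}
'b' @ 1: {1,3,4,5,6,8,9,10}  (accept∈set)
'a' @ 2: {5,6,7,8,9,10,11,12}  (accept∈set)
'a' @ 3: {5,6,7,8,9,10,11,12,13}  (accept∈set)
final: {5,6,7,8,9,10,11,12,13}; accept 9 in set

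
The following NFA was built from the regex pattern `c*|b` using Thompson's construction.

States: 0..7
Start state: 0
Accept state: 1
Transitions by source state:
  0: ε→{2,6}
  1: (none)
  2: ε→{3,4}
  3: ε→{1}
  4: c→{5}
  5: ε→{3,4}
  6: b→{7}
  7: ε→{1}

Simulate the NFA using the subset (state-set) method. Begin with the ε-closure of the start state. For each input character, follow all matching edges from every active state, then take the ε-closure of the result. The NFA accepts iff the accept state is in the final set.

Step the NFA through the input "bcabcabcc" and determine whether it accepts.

start: ε-closure({0}) = {0,1,2,3,4,6}
'b' @ 1: {1,7}  ✓accept
'c' @ 2: {}  — state set empty
rest 'abcabcc' ignored (set empty)
after full input: {}  (accept=1 not in)

Answer: REJECT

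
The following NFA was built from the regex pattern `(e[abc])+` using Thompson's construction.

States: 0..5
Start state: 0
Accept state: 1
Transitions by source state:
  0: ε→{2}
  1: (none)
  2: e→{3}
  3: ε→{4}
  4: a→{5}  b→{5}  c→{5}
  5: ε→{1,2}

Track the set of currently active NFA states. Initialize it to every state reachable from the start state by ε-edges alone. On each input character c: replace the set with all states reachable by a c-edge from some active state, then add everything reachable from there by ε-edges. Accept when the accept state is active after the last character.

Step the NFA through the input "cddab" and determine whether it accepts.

Answer: REJECT

Steps:
S₀ = ε-closure({0}) = {0,2}
'c' @ 1: {}  — no active states
rest 'ddab' ignored (set empty)
end set {} — state 1 not in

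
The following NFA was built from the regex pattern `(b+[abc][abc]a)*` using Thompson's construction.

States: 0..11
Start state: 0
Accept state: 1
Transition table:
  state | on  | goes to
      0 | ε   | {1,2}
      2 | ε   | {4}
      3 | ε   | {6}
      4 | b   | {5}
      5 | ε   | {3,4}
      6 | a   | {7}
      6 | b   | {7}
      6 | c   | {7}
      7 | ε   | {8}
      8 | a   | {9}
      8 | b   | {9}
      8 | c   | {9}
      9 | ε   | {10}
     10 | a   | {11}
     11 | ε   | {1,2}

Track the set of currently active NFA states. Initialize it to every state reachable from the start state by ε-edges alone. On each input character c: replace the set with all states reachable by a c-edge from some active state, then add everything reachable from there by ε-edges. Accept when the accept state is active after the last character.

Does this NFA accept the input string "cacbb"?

Answer: REJECT

Steps:
start: ε-closure({0}) = {0,1,2,4}
'c' @ 1: {}  — state set empty
rest 'acbb' ignored (set empty)
final: {}; accept 1 not in set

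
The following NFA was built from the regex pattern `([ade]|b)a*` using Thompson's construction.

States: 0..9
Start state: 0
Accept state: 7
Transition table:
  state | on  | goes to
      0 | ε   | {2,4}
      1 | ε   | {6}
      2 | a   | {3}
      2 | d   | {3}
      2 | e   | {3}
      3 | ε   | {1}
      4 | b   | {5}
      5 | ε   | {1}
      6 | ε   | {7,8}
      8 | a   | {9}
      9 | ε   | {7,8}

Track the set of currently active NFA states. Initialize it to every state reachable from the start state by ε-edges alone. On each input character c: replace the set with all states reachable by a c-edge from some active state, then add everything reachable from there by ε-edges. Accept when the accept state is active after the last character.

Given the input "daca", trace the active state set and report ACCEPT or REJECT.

start: ε-closure({0}) = {0,2,4}
'd' @ 1: {1,3,6,7,8}  (accept∈set)
'a' @ 2: {7,8,9}  (accept∈set)
'c' @ 3: {}  — dead — no transitions
rest 'a' ignored (set empty)
final: {}; accept 7 not in set

Answer: REJECT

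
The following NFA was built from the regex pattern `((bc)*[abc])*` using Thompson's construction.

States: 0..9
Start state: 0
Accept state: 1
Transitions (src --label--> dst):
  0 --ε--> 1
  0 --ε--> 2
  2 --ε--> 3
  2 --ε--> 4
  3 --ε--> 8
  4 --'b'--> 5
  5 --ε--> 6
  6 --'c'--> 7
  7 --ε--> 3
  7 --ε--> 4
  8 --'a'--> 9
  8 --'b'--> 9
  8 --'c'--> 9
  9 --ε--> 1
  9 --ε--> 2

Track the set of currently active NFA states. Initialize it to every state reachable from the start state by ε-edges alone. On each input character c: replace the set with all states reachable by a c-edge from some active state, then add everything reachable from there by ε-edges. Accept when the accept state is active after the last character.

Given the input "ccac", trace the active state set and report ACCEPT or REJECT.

start: ε-closure({0}) = {0,1,2,3,4,8}
'c' @ 1: {1,2,3,4,8,9}  (accept∈set)
'c' @ 2: {1,2,3,4,8,9}  (accept∈set)
'a' @ 3: {1,2,3,4,8,9}  (accept∈set)
'c' @ 4: {1,2,3,4,8,9}  (accept∈set)
final: {1,2,3,4,8,9}; accept 1 in set

Answer: ACCEPT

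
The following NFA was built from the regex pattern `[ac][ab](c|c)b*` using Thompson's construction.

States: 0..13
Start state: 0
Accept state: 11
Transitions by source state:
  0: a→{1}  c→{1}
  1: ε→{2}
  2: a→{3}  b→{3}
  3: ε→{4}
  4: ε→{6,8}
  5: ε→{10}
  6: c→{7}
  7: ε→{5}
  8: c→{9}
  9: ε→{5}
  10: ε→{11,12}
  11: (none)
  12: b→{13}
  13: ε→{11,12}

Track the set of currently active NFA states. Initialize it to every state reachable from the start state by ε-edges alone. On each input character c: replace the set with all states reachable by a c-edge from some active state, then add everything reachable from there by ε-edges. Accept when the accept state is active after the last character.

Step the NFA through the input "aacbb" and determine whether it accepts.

S₀ = ε-closure({0}) = {0}
'a' @ 1: {1,2}
'a' @ 2: {3,4,6,8}
'c' @ 3: {5,7,9,10,11,12}  ✓accept
'b' @ 4: {11,12,13}  ✓accept
'b' @ 5: {11,12,13}  ✓accept
end set {11,12,13} — state 11 in

Answer: ACCEPT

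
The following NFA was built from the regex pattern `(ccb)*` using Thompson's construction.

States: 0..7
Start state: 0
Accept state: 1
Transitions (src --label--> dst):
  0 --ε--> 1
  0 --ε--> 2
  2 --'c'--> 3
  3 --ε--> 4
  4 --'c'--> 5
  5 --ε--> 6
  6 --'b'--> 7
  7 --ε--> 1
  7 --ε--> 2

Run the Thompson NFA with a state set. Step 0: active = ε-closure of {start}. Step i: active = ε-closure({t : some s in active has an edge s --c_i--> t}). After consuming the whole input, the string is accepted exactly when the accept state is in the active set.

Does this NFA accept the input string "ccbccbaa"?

S₀ = ε-closure({0}) = {0,1,2}
'c' @ 1: {3,4}
'c' @ 2: {5,6}
'b' @ 3: {1,2,7}  ✓accept
'c' @ 4: {3,4}
'c' @ 5: {5,6}
'b' @ 6: {1,2,7}  ✓accept
'a' @ 7: {}  — no active states
rest 'a' ignored (set empty)
final: {}; accept 1 not in set

Answer: REJECT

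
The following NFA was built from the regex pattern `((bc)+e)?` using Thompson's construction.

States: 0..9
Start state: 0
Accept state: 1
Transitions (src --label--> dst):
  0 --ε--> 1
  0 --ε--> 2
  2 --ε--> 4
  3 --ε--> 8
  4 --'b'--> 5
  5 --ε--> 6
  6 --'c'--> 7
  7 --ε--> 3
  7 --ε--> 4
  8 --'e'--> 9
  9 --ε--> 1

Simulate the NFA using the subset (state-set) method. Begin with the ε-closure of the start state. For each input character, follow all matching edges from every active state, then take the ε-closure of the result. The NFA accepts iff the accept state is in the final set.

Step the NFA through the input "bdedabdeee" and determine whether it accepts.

initial (ε-close {0}): {0,1,2,4}
'b' @ 1: {5,6}
'd' @ 2: {}  — state set empty
rest 'edabdeee' ignored (set empty)
end set {} — state 1 not in

Answer: REJECT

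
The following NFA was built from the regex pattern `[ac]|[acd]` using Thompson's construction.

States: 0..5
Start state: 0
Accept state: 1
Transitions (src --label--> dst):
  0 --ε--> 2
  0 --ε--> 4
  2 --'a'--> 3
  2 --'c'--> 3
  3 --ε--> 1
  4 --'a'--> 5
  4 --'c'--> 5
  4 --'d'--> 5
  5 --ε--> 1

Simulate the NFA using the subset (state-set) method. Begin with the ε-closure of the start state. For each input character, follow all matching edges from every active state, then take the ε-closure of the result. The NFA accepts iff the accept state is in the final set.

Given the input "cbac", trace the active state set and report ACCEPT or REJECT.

initial (ε-close {0}): {0,2,4}
'c' @ 1: {1,3,5}  [accepting]
'b' @ 2: {}  — no active states
rest 'ac' ignored (set empty)
end set {} — state 1 not in

Answer: REJECT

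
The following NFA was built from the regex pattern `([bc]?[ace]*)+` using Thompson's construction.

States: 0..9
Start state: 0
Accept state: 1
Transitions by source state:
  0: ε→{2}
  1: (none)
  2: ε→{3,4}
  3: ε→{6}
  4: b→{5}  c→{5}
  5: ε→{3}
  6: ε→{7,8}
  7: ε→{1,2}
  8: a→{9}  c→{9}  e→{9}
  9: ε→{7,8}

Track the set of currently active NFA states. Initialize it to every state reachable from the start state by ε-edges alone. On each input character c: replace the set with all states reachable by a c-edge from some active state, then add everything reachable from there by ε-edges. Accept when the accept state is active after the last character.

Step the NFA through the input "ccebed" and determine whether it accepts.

Answer: REJECT

Steps:
S₀ = ε-closure({0}) = {0,1,2,3,4,6,7,8}
'c' @ 1: {1,2,3,4,5,6,7,8,9}  ✓accept
'c' @ 2: {1,2,3,4,5,6,7,8,9}  ✓accept
'e' @ 3: {1,2,3,4,6,7,8,9}  ✓accept
'b' @ 4: {1,2,3,4,5,6,7,8}  ✓accept
'e' @ 5: {1,2,3,4,6,7,8,9}  ✓accept
'd' @ 6: {}  — state set empty
end set {} — state 1 not in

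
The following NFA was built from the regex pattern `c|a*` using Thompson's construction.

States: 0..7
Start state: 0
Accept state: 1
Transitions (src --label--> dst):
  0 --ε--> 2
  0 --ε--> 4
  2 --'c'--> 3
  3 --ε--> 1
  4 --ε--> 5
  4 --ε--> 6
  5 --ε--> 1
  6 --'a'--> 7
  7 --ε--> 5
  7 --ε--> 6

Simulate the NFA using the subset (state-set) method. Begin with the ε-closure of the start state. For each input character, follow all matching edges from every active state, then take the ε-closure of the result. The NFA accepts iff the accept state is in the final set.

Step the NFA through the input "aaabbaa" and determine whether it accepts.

start: ε-closure({0}) = {0,1,2,4,5,6}
'a' @ 1: {1,5,6,7}  (accept∈set)
'a' @ 2: {1,5,6,7}  (accept∈set)
'a' @ 3: {1,5,6,7}  (accept∈set)
'b' @ 4: {}  — no active states
rest 'baa' ignored (set empty)
final: {}; accept 1 not in set

Answer: REJECT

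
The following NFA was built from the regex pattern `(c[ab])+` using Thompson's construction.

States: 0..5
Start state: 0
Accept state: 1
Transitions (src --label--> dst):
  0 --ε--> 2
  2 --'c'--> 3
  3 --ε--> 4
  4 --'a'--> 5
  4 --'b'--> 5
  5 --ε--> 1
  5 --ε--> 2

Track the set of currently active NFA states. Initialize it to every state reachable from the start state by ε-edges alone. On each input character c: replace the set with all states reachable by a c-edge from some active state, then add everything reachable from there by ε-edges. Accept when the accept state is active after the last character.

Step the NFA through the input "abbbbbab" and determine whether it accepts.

S₀ = ε-closure({0}) = {0,2}
'a' @ 1: {}  — no active states
rest 'bbbbbab' ignored (set empty)
after full input: {}  (accept=1 not in)

Answer: REJECT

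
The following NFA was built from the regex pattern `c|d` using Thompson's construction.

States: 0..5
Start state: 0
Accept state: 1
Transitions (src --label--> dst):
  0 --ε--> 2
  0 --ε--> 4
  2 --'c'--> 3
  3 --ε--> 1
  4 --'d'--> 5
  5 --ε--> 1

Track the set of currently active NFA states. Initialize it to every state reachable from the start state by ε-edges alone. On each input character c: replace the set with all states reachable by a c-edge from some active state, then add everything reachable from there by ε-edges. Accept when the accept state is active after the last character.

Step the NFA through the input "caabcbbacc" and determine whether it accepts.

Answer: REJECT

Trace:
initial (ε-close {0}): {0,2,4}
'c' @ 1: {1,3}  [accepting]
'a' @ 2: {}  — no active states
rest 'abcbbacc' ignored (set empty)
final: {}; accept 1 not in set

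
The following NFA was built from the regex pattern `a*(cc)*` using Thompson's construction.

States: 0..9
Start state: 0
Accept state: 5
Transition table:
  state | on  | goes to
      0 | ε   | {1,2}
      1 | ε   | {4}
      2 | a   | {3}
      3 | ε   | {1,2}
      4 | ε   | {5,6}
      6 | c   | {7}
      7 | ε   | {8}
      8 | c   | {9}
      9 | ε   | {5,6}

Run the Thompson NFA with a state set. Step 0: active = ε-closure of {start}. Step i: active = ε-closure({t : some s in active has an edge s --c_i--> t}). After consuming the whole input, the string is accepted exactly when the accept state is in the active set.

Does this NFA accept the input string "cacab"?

Answer: REJECT

Steps:
start: ε-closure({0}) = {0,1,2,4,5,6}
'c' @ 1: {7,8}
'a' @ 2: {}  — state set empty
rest 'cab' ignored (set empty)
end set {} — state 5 not in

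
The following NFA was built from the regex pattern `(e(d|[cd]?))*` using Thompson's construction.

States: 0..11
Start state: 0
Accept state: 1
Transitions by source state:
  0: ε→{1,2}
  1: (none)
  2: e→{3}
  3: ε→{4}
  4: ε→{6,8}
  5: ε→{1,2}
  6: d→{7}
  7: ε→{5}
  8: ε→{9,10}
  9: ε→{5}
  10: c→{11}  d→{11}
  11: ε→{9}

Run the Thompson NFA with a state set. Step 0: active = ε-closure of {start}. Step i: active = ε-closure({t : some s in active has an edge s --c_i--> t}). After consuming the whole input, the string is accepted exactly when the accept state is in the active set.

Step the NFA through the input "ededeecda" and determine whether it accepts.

Answer: REJECT

Trace:
S₀ = ε-closure({0}) = {0,1,2}
'e' @ 1: {1,2,3,4,5,6,8,9,10}  (accept∈set)
'd' @ 2: {1,2,5,7,9,11}  (accept∈set)
'e' @ 3: {1,2,3,4,5,6,8,9,10}  (accept∈set)
'd' @ 4: {1,2,5,7,9,11}  (accept∈set)
'e' @ 5: {1,2,3,4,5,6,8,9,10}  (accept∈set)
'e' @ 6: {1,2,3,4,5,6,8,9,10}  (accept∈set)
'c' @ 7: {1,2,5,9,11}  (accept∈set)
'd' @ 8: {}  — state set empty
rest 'a' ignored (set empty)
end set {} — state 1 not in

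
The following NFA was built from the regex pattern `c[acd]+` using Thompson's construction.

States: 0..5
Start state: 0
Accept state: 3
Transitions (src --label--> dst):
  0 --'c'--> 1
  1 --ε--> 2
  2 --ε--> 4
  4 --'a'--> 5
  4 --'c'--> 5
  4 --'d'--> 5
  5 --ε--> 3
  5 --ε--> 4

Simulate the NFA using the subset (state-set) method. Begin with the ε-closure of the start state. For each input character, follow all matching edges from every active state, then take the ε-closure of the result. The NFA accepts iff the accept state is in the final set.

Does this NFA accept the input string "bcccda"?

S₀ = ε-closure({0}) = {0}
'b' @ 1: {}  — dead — no transitions
rest 'cccda' ignored (set empty)
final: {}; accept 3 not in set

Answer: REJECT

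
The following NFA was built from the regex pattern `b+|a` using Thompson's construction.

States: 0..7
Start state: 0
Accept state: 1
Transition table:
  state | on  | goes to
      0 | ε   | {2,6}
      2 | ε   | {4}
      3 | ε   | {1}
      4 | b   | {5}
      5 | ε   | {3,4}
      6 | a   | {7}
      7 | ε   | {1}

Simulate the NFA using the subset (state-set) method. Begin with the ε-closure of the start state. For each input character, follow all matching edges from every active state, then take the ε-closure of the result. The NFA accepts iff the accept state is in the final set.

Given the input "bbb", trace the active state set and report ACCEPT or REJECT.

Answer: ACCEPT

Trace:
initial (ε-close {0}): {0,2,4,6}
'b' @ 1: {1,3,4,5}  ✓accept
'b' @ 2: {1,3,4,5}  ✓accept
'b' @ 3: {1,3,4,5}  ✓accept
final: {1,3,4,5}; accept 1 in set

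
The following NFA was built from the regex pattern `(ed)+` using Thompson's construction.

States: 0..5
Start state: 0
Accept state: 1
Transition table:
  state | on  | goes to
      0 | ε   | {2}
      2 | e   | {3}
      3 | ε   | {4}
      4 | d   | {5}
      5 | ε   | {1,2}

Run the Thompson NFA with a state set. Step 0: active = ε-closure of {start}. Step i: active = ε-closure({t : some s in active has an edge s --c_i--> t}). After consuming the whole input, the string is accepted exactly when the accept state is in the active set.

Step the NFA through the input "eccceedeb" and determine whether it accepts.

Answer: REJECT

Steps:
S₀ = ε-closure({0}) = {0,2}
'e' @ 1: {3,4}
'c' @ 2: {}  — state set empty
rest 'cceedeb' ignored (set empty)
after full input: {}  (accept=1 not in)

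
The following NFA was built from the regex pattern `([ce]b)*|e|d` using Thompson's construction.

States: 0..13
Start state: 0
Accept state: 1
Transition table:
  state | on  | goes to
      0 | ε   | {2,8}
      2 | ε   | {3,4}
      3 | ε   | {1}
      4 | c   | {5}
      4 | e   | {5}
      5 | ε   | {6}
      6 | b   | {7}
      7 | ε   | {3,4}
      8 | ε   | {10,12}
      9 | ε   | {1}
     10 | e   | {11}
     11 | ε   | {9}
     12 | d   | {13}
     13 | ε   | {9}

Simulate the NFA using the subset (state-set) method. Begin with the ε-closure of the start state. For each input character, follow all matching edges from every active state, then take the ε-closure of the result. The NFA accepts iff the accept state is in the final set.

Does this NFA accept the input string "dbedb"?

Answer: REJECT

Steps:
initial (ε-close {0}): {0,1,2,3,4,8,10,12}
'd' @ 1: {1,9,13}  ✓accept
'b' @ 2: {}  — no active states
rest 'edb' ignored (set empty)
final: {}; accept 1 not in set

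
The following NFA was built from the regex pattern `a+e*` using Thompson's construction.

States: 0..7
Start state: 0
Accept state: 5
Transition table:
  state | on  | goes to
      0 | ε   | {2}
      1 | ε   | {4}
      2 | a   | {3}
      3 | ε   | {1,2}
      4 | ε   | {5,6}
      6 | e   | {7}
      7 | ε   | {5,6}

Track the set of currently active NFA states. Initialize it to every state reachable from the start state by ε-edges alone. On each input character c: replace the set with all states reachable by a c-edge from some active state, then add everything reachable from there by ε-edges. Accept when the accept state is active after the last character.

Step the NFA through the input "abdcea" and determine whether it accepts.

initial (ε-close {0}): {0,2}
'a' @ 1: {1,2,3,4,5,6}  (accept∈set)
'b' @ 2: {}  — state set empty
rest 'dcea' ignored (set empty)
end set {} — state 5 not in

Answer: REJECT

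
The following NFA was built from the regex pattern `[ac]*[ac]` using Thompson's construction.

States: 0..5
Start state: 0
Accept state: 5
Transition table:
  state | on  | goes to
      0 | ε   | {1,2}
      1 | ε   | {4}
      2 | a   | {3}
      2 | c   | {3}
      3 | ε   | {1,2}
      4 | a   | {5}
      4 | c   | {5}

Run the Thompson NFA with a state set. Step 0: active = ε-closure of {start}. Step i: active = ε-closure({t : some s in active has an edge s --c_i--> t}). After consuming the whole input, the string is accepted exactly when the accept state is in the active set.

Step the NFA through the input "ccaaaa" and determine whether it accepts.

Answer: ACCEPT

Trace:
start: ε-closure({0}) = {0,1,2,4}
'c' @ 1: {1,2,3,4,5}  (accept∈set)
'c' @ 2: {1,2,3,4,5}  (accept∈set)
'a' @ 3: {1,2,3,4,5}  (accept∈set)
'a' @ 4: {1,2,3,4,5}  (accept∈set)
'a' @ 5: {1,2,3,4,5}  (accept∈set)
'a' @ 6: {1,2,3,4,5}  (accept∈set)
after full input: {1,2,3,4,5}  (accept=5 in)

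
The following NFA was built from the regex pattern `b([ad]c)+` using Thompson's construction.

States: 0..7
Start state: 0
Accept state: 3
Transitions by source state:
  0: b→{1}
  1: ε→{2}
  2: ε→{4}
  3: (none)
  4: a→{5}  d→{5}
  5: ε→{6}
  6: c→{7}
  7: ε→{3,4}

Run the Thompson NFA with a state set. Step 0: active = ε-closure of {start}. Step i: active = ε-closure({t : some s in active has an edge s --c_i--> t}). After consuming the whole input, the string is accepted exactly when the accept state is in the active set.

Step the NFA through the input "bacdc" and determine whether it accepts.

Answer: ACCEPT

Steps:
S₀ = ε-closure({0}) = {0}
'b' @ 1: {1,2,4}
'a' @ 2: {5,6}
'c' @ 3: {3,4,7}  (accept∈set)
'd' @ 4: {5,6}
'c' @ 5: {3,4,7}  (accept∈set)
final: {3,4,7}; accept 3 in set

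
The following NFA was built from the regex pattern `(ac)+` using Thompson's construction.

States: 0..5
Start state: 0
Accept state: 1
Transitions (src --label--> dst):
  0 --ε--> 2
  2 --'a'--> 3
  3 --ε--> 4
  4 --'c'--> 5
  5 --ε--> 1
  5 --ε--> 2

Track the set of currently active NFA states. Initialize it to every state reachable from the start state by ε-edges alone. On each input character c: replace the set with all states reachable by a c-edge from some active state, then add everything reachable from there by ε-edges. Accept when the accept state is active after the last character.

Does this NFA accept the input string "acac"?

S₀ = ε-closure({0}) = {0,2}
'a' @ 1: {3,4}
'c' @ 2: {1,2,5}  ✓accept
'a' @ 3: {3,4}
'c' @ 4: {1,2,5}  ✓accept
final: {1,2,5}; accept 1 in set

Answer: ACCEPT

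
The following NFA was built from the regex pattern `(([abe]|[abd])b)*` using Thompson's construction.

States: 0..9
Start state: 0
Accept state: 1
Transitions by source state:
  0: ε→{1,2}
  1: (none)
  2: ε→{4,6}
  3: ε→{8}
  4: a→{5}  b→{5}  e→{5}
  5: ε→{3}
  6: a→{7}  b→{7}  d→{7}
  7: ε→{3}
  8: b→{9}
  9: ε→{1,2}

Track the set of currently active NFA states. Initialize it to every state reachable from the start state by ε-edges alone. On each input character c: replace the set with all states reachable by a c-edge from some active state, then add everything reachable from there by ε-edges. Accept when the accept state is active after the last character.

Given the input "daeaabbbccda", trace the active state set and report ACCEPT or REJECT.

start: ε-closure({0}) = {0,1,2,4,6}
'd' @ 1: {3,7,8}
'a' @ 2: {}  — state set empty
rest 'eaabbbccda' ignored (set empty)
end set {} — state 1 not in

Answer: REJECT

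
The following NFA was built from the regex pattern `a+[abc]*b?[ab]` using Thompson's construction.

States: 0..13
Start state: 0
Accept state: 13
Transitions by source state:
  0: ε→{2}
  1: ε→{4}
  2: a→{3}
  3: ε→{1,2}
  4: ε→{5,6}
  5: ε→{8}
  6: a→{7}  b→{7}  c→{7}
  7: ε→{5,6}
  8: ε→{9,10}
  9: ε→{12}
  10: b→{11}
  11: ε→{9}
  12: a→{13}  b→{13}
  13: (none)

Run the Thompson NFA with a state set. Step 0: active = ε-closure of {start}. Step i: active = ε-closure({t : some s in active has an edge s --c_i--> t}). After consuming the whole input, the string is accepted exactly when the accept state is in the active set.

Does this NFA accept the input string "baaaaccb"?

Answer: REJECT

Derivation:
initial (ε-close {0}): {0,2}
'b' @ 1: {}  — dead — no transitions
rest 'aaaaccb' ignored (set empty)
end set {} — state 13 not in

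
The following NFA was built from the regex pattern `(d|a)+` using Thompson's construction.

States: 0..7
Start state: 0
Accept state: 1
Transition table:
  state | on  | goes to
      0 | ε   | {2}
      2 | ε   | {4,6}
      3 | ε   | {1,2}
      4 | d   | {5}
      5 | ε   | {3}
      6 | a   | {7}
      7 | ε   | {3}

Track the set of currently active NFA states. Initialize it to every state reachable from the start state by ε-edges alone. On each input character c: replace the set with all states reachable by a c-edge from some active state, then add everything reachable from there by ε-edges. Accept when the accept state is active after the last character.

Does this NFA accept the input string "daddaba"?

initial (ε-close {0}): {0,2,4,6}
'd' @ 1: {1,2,3,4,5,6}  ✓accept
'a' @ 2: {1,2,3,4,6,7}  ✓accept
'd' @ 3: {1,2,3,4,5,6}  ✓accept
'd' @ 4: {1,2,3,4,5,6}  ✓accept
'a' @ 5: {1,2,3,4,6,7}  ✓accept
'b' @ 6: {}  — state set empty
rest 'a' ignored (set empty)
after full input: {}  (accept=1 not in)

Answer: REJECT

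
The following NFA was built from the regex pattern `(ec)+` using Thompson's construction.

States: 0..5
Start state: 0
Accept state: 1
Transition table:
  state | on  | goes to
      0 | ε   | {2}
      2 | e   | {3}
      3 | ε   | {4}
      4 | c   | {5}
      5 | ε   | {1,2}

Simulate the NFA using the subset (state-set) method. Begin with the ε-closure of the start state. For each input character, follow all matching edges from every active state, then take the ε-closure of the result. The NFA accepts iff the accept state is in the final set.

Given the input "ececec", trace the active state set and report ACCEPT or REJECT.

Answer: ACCEPT

Derivation:
initial (ε-close {0}): {0,2}
'e' @ 1: {3,4}
'c' @ 2: {1,2,5}  (accept∈set)
'e' @ 3: {3,4}
'c' @ 4: {1,2,5}  (accept∈set)
'e' @ 5: {3,4}
'c' @ 6: {1,2,5}  (accept∈set)
after full input: {1,2,5}  (accept=1 in)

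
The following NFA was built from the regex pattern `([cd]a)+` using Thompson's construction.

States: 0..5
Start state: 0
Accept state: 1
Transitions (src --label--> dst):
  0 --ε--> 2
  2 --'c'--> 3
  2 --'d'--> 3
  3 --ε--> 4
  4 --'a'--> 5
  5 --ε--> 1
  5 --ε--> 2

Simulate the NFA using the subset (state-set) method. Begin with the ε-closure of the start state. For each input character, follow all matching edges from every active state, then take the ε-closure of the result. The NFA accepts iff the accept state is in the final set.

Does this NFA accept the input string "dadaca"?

start: ε-closure({0}) = {0,2}
'd' @ 1: {3,4}
'a' @ 2: {1,2,5}  [accepting]
'd' @ 3: {3,4}
'a' @ 4: {1,2,5}  [accepting]
'c' @ 5: {3,4}
'a' @ 6: {1,2,5}  [accepting]
end set {1,2,5} — state 1 in

Answer: ACCEPT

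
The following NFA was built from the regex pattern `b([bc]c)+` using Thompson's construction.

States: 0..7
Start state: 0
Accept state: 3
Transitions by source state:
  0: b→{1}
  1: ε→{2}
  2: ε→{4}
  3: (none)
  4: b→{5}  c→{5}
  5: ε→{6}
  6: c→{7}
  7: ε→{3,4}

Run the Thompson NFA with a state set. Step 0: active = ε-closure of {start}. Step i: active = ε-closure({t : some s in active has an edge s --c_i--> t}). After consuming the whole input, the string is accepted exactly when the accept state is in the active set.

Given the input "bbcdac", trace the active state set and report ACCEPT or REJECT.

Answer: REJECT

Steps:
initial (ε-close {0}): {0}
'b' @ 1: {1,2,4}
'b' @ 2: {5,6}
'c' @ 3: {3,4,7}  (accept∈set)
'd' @ 4: {}  — dead — no transitions
rest 'ac' ignored (set empty)
after full input: {}  (accept=3 not in)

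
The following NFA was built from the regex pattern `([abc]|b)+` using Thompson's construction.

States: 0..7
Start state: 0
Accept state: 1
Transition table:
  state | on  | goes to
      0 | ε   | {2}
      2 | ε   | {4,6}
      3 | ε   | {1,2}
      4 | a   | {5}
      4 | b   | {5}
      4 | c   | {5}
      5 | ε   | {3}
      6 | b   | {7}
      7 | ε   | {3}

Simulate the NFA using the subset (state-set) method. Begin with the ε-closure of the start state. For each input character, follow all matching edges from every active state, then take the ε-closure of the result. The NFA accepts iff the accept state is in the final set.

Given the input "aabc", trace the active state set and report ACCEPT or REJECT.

Answer: ACCEPT

Steps:
S₀ = ε-closure({0}) = {0,2,4,6}
'a' @ 1: {1,2,3,4,5,6}  (accept∈set)
'a' @ 2: {1,2,3,4,5,6}  (accept∈set)
'b' @ 3: {1,2,3,4,5,6,7}  (accept∈set)
'c' @ 4: {1,2,3,4,5,6}  (accept∈set)
final: {1,2,3,4,5,6}; accept 1 in set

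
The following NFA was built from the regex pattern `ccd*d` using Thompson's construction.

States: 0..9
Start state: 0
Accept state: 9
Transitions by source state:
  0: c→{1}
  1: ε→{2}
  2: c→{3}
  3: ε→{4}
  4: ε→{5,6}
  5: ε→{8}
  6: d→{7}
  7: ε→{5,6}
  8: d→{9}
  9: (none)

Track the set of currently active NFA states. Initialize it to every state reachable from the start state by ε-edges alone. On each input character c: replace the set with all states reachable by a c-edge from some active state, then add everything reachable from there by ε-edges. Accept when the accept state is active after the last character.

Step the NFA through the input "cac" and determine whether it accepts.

Answer: REJECT

Derivation:
S₀ = ε-closure({0}) = {0}
'c' @ 1: {1,2}
'a' @ 2: {}  — dead — no transitions
rest 'c' ignored (set empty)
after full input: {}  (accept=9 not in)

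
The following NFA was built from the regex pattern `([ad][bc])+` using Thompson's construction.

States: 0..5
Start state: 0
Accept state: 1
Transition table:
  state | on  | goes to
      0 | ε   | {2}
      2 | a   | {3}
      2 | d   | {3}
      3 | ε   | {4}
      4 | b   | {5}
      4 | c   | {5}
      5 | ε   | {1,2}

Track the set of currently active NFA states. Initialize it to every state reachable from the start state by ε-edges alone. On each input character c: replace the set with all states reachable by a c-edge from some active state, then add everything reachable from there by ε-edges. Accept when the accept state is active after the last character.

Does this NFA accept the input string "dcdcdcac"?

initial (ε-close {0}): {0,2}
'd' @ 1: {3,4}
'c' @ 2: {1,2,5}  ✓accept
'd' @ 3: {3,4}
'c' @ 4: {1,2,5}  ✓accept
'd' @ 5: {3,4}
'c' @ 6: {1,2,5}  ✓accept
'a' @ 7: {3,4}
'c' @ 8: {1,2,5}  ✓accept
end set {1,2,5} — state 1 in

Answer: ACCEPT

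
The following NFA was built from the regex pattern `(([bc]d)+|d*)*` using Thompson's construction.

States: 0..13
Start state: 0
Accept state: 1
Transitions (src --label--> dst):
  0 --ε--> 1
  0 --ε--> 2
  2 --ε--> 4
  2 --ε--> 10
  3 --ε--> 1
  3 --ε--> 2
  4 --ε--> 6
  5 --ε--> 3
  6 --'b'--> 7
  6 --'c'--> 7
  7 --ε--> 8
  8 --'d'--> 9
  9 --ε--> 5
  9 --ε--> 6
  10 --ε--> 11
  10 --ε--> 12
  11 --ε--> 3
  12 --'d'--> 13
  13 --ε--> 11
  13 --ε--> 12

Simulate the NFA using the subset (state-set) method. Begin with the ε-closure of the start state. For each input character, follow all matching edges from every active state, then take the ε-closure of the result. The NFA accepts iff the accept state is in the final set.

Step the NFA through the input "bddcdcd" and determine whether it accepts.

start: ε-closure({0}) = {0,1,2,3,4,6,10,11,12}
'b' @ 1: {7,8}
'd' @ 2: {1,2,3,4,5,6,9,10,11,12}  [accepting]
'd' @ 3: {1,2,3,4,6,10,11,12,13}  [accepting]
'c' @ 4: {7,8}
'd' @ 5: {1,2,3,4,5,6,9,10,11,12}  [accepting]
'c' @ 6: {7,8}
'd' @ 7: {1,2,3,4,5,6,9,10,11,12}  [accepting]
end set {1,2,3,4,5,6,9,10,11,12} — state 1 in

Answer: ACCEPT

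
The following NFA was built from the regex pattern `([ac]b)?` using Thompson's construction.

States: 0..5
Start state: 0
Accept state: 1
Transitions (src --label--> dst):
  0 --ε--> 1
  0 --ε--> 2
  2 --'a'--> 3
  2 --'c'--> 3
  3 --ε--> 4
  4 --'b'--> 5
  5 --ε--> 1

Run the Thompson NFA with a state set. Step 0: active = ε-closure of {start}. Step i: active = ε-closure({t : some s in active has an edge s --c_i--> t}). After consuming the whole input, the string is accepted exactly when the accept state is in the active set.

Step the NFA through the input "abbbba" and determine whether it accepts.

start: ε-closure({0}) = {0,1,2}
'a' @ 1: {3,4}
'b' @ 2: {1,5}  ✓accept
'b' @ 3: {}  — dead — no transitions
rest 'bba' ignored (set empty)
final: {}; accept 1 not in set

Answer: REJECT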